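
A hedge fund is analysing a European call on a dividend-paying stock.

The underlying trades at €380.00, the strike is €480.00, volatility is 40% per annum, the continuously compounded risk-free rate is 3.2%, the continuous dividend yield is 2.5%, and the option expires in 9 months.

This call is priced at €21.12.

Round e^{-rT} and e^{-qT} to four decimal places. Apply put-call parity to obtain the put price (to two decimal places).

€116.81

exp(−qT) = exp(−0.025·0.75) = 0.9814;  exp(−rT) = exp(−0.032·0.75) = 0.9763
Put-call parity: C − P = S·e^(−qT) − K·e^(−rT) = 380·0.9814 − 480·0.9763 = 372.9320 − 468.6240 = -95.6920
P = C − (C − P) = 21.12 − (-95.6920) = 116.8120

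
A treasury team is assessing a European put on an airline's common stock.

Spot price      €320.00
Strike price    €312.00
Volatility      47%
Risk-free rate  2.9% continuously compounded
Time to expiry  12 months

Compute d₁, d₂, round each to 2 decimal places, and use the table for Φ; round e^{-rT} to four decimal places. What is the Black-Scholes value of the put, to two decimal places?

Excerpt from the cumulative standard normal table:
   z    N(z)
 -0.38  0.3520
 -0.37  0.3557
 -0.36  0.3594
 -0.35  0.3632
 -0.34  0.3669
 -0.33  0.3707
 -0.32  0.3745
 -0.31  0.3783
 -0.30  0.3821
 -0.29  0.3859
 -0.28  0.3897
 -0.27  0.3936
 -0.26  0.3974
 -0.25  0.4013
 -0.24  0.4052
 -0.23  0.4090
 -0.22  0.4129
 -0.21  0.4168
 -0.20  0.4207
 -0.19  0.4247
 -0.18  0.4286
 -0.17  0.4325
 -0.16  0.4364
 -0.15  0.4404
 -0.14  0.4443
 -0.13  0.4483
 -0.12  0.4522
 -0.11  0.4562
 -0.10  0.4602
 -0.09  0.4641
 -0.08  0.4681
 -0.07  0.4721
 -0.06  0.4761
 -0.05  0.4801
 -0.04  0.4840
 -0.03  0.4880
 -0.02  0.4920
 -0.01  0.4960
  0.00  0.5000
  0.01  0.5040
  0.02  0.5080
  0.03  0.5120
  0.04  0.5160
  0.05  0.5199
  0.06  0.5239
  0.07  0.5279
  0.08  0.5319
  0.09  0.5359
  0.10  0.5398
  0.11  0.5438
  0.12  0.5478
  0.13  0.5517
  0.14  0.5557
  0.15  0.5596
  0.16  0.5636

€49.80

σ√T = 0.47 × 1.0000 = 0.4700
d₁ = [ln(320/312) + (0.029 + ½·0.47²)·1] / (σ√T) = (0.0253 + 0.1394) / 0.4700 = 0.3506 ⇒ 0.35
d₂ = 0.3506 − 0.4700 = -0.1194 ⇒ -0.12
exp(−rT) = exp(−0.029·1) = 0.9714
N(−d₂) = N(0.12) = 0.5478;  N(−d₁) = N(-0.35) = 0.3632
P = 312·0.9714·0.5478 − 320·0.3632 = 166.0255 − 116.2240 = 49.8015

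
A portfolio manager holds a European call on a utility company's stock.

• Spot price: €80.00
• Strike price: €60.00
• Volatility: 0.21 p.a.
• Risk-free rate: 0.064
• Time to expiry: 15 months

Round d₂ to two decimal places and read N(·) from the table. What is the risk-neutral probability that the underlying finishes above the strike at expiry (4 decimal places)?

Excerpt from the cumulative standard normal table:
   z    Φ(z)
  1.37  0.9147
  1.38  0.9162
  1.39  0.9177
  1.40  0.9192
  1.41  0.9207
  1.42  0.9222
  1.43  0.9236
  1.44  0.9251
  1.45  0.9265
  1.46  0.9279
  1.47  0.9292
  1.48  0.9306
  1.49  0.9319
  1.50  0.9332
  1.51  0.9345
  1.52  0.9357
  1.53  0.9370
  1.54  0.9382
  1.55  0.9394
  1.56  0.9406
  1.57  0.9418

0.9265

T = 1.25;  σ√T = 0.2348
d₁ = [ln(80/60) + (0.064 + ½·0.21²)·1.25] / (σ√T) = (0.2877 + 0.1076) / 0.2348 = 1.6834 → 1.68
d₂ = 1.6834 − 0.2348 = 1.4486 → 1.45
Pr(exercise) under Q = N(d₂) = 0.9265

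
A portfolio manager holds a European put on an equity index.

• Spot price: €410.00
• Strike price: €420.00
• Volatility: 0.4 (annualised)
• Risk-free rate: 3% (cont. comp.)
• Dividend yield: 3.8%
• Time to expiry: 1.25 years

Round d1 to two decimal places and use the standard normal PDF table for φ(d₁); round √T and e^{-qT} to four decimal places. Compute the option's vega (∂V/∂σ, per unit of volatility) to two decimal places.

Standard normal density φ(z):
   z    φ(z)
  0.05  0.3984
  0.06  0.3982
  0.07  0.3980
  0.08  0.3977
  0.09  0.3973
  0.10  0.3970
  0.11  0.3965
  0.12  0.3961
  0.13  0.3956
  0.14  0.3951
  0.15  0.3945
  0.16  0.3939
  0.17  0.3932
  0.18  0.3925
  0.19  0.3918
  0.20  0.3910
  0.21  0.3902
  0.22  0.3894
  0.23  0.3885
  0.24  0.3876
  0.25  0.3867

172.44

σ√T = 0.4·√1.25 = 0.4472
d₁ = [ln(410/420) + (0.03 − 0.038 + ½·0.4²)·1.25] / (σ√T) = (-0.0241 + 0.0900) / 0.4472 = 0.1474 which rounds to 0.15
√T = √1.25 = 1.1180
φ(d₁) = φ(0.15) = 0.3945
e^(−qT) = e^(−0.038·1.25) = 0.9536
vega = S·e^(−qT)·φ(d₁)·√T = 410·0.9536·0.3945·1.1180 = 172.4404
(The call has the same vega.)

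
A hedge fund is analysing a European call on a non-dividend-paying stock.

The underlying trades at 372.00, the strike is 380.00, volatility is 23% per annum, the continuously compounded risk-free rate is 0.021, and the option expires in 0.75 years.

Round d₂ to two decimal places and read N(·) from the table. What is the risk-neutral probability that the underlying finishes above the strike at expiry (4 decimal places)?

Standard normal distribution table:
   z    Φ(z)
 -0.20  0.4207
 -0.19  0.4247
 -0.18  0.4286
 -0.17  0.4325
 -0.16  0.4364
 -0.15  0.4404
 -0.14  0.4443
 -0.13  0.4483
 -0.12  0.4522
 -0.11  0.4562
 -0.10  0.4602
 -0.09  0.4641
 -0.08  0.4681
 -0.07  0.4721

0.4483

σ√T = 0.23 × 0.8660 = 0.1992
d₁ = [ln(372/380) + (0.021 + 0.23²/2)·0.75] / 0.1992 = [-0.0213 + 0.0356] / 0.1992 = 0.0718 → 0.07
d₂ = d₁ − σ√T = 0.0718 − 0.1992 = -0.1273 → -0.13
Risk-neutral Pr[S_T > K] = N(d₂) = N(-0.13) = 0.4483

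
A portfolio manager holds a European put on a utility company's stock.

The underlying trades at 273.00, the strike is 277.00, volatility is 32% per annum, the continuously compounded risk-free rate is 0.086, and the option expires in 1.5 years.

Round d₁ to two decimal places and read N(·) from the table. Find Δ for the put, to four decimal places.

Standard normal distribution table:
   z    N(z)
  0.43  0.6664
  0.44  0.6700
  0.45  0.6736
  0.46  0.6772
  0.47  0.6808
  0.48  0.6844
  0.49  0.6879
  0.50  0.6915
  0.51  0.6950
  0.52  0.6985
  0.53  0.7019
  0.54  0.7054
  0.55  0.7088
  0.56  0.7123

σ√T = 0.32·√1.5 = 0.3919
d₁ = [ln(273/277) + (0.086 + 0.32²/2)·1.5] / 0.3919 = [-0.0145 + 0.2058] / 0.3919 = 0.4880 ≈ 0.49
N(d₁) = N(0.49) = 0.6879
Δ_put = N(d₁) − 1 = 0.6879 − 1 = -0.3121

-0.3121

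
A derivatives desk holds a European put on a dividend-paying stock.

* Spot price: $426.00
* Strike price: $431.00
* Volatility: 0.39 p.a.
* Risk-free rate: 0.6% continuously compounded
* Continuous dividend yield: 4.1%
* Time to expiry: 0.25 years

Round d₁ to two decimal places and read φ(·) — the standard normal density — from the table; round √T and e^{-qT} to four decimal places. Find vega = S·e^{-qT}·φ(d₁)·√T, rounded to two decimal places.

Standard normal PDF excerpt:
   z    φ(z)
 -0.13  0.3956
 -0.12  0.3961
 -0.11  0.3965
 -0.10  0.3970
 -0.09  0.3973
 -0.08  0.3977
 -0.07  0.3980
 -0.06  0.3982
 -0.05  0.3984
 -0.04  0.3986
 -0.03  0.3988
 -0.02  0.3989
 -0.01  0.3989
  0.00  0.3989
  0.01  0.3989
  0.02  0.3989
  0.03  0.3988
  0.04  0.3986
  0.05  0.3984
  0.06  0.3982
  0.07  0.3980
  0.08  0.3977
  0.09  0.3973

84.10

σ√T = 0.39 × 0.5000 = 0.1950
ln(S/K) + (r − q + σ²/2)T = ln(426/431) + (0.006 − 0.041 + 0.39²/2)·0.25 = -0.0117 + 0.0103 = -0.0014
d₁ = -0.0014 / 0.1950 = -0.0072 → -0.01
√T = √0.25 = 0.5000
φ(d₁) = φ(-0.01) = 0.3989
exp(−qT) = exp(−0.041·0.25) = 0.9898
vega = S·exp(−qT)·φ(d₁)·√T = 426·0.9898·0.3989·0.5000 = 84.0990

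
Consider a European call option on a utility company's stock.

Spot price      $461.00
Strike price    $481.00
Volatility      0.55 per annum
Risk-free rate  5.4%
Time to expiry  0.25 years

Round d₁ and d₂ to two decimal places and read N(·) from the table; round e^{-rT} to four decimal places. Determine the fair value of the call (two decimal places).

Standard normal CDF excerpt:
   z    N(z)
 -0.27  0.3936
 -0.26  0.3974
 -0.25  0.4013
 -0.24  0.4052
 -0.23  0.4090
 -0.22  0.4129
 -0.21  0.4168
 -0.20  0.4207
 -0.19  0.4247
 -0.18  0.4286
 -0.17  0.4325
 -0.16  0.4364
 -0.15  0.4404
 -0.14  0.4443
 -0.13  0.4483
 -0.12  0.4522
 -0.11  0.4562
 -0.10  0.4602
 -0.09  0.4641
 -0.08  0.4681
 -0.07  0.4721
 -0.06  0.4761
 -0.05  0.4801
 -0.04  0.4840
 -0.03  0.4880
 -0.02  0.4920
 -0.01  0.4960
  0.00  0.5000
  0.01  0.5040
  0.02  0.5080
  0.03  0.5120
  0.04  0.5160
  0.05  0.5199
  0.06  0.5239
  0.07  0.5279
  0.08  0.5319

$43.74

σ√T = 0.55 × 0.5000 = 0.2750
d₁ = [ln(461/481) + (0.054 + ½·0.55²)·0.25] / (σ√T) = (-0.0425 + 0.0513) / 0.2750 = 0.0322 which rounds to 0.03
d₂ = 0.0322 − 0.2750 = -0.2428 which rounds to -0.24
exp(−rT) = exp(−0.054·0.25) = 0.9866
N(d₁) = N(0.03) = 0.5120;  N(d₂) = N(-0.24) = 0.4052
C = 461·0.5120 − 481·0.9866·0.4052 = 236.0320 − 192.2895 = 43.7425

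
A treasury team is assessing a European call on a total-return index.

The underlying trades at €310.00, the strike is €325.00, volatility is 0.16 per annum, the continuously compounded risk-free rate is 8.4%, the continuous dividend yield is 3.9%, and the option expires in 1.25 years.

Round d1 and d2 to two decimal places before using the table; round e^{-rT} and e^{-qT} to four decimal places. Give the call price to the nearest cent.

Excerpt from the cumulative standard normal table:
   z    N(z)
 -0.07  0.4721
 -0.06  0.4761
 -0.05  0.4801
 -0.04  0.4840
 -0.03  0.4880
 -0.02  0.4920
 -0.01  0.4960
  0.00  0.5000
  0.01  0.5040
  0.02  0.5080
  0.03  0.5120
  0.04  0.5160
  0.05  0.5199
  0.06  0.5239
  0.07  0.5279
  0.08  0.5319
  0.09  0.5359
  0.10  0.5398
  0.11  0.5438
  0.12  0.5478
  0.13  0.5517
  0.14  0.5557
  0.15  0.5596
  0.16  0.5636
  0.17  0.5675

€22.45

σ√T = 0.16 × 1.1180 = 0.1789
d₁ = [ln(310/325) + (0.084 − 0.039 + 0.16²/2)·1.25] / 0.1789 = [-0.0473 + 0.0723] / 0.1789 = 0.1397 → 0.14
d₂ = d₁ − σ√T = 0.1397 − 0.1789 = -0.0391 → -0.04
e^(−qT) = e^(−0.039·1.25) = 0.9524;  e^(−rT) = e^(−0.084·1.25) = 0.9003
N(d₁) = N(0.14) = 0.5557;  N(d₂) = N(-0.04) = 0.4840
C = 310·0.9524·0.5557 − 325·0.9003·0.4840 = 164.0671 − 141.6172 = 22.4499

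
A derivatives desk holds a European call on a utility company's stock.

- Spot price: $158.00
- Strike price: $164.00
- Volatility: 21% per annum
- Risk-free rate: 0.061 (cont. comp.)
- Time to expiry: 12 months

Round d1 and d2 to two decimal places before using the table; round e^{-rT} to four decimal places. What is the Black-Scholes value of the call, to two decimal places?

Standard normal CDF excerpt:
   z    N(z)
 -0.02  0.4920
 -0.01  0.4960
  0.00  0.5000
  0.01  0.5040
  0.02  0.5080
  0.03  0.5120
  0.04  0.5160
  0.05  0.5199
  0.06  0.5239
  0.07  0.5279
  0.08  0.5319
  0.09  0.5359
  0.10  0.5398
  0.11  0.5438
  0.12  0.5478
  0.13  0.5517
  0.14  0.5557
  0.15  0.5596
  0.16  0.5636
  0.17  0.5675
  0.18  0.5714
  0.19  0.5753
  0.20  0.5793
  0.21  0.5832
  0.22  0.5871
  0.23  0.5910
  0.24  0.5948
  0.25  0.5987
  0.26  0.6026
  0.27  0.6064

σ√T = 0.21 × 1.0000 = 0.2100
d₁ = [ln(158/164) + (0.061 + 0.21²/2)·1] / 0.2100 = [-0.0373 + 0.0830] / 0.2100 = 0.2180 which rounds to 0.22
d₂ = d₁ − σ√T = 0.2180 − 0.2100 = 0.0080 which rounds to 0.01
exp(−rT) = exp(−0.061·1) = 0.9408
C = 158·N(0.22) − 164·0.9408·N(0.01) = 158·0.5871 − 164·0.9408·0.5040 = 92.7618 − 77.7628 = 14.9990

$15.00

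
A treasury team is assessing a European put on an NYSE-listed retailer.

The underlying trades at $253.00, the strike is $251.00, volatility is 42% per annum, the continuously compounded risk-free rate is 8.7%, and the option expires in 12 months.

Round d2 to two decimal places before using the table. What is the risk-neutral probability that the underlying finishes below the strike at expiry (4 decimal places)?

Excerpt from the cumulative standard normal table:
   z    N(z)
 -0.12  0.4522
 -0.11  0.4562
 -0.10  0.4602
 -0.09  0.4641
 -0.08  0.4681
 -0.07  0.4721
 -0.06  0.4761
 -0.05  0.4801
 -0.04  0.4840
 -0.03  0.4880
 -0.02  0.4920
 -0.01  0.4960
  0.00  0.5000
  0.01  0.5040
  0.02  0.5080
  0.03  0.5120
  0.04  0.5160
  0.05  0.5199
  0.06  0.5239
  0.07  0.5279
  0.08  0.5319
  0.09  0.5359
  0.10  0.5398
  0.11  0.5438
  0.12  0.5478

σ√T = 0.42·√1 = 0.4200
ln(S/K) + (r + σ²/2)T = ln(253/251) + (0.087 + 0.42²/2)·1 = 0.0079 + 0.1752 = 0.1831
d₁ = 0.1831 / 0.4200 = 0.4360 → 0.44
d₂ = d₁ − σ√T = 0.4360 − 0.4200 = 0.0160 → 0.02
Pr(exercise) under Q = N(−d₂) = N(-0.02) = 0.4920

0.4920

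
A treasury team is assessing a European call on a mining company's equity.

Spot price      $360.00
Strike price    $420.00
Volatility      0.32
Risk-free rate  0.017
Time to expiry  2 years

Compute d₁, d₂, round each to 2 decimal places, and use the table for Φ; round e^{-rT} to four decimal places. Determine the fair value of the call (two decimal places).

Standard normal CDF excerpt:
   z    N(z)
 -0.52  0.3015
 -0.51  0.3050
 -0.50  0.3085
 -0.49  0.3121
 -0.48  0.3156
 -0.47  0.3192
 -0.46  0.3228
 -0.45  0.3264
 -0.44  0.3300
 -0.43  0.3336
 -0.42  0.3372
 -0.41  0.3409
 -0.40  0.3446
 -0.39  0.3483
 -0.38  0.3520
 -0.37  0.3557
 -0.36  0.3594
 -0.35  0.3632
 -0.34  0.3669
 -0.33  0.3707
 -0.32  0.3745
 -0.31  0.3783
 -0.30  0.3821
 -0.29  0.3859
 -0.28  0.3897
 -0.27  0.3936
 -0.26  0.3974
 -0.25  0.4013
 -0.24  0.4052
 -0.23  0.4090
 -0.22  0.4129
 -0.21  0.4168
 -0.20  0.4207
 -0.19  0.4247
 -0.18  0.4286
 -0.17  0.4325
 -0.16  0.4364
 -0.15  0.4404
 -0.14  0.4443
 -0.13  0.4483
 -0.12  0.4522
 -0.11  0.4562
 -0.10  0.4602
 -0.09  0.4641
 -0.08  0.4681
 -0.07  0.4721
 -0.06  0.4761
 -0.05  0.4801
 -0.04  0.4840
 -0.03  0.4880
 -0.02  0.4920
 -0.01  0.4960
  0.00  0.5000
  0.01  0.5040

σ√T = 0.32 × 1.4142 = 0.4525
ln(S/K) + (r + σ²/2)T = ln(360/420) + (0.017 + 0.32²/2)·2 = -0.1542 + 0.1364 = -0.0178
d₁ = -0.0178 / 0.4525 = -0.0392 ⇒ -0.04
d₂ = d₁ − σ√T = -0.0392 − 0.4525 = -0.4918 ⇒ -0.49
exp(−rT) = exp(−0.017·2) = 0.9666
C = 360·N(-0.04) − 420·0.9666·N(-0.49) = 360·0.4840 − 420·0.9666·0.3121 = 174.2400 − 126.7039 = 47.5361

$47.54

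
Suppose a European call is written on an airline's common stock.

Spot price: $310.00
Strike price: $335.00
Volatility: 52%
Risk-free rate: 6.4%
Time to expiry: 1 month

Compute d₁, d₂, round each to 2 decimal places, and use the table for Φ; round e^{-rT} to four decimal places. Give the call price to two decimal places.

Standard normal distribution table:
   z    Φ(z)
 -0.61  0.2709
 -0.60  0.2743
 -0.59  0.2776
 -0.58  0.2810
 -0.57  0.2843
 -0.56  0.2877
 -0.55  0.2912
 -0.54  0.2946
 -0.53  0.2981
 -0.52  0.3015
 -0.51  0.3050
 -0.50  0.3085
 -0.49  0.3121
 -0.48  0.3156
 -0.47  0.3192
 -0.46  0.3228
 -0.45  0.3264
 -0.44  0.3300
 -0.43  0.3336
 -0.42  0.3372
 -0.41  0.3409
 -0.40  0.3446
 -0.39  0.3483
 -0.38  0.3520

$9.81

σ√T = 0.52·√0.08333 = 0.1501
d₁ = [ln(310/335) + (0.064 + 0.52²/2)·0.08333] / 0.1501 = [-0.0776 + 0.0166] / 0.1501 = -0.4061 ⇒ -0.41
d₂ = d₁ − σ√T = -0.4061 − 0.1501 = -0.5562 ⇒ -0.56
exp(−rT) = exp(−0.064·0.08333) = 0.9947
N(d₁) = N(-0.41) = 0.3409;  N(d₂) = N(-0.56) = 0.2877
C = 310·0.3409 − 335·0.9947·0.2877 = 105.6790 − 95.8687 = 9.8103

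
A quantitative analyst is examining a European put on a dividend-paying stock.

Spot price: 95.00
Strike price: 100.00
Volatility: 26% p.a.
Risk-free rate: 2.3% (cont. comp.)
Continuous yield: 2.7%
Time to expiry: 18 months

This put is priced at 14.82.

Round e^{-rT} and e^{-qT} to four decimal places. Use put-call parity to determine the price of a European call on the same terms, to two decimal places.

e^(−qT) = e^(−0.027·1.5) = 0.9603;  e^(−rT) = e^(−0.023·1.5) = 0.9661
Put-call parity: C − P = S·e^(−qT) − K·e^(−rT) = 95·0.9603 − 100·0.9661 = 91.2285 − 96.6100 = -5.3815
C = P + (C − P) = 14.82 + (-5.3815) = 9.4385

9.44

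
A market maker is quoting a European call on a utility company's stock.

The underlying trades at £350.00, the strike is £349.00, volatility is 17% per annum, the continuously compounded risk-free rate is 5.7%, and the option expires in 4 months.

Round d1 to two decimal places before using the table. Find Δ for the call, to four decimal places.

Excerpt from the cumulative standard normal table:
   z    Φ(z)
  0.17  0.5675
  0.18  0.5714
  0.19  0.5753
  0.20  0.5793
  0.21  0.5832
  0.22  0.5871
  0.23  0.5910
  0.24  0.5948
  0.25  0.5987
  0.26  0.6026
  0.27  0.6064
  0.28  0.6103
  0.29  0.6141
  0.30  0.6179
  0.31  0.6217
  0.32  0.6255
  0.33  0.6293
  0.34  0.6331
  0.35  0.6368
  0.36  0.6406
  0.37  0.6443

σ√T = 0.17 × 0.5774 = 0.0981
d₁ = [ln(350/349) + (0.057 + ½·0.17²)·0.3333] / (σ√T) = (0.0029 + 0.0238) / 0.0981 = 0.2718 → 0.27
N(d₁) = N(0.27) = 0.6064
Δ_call = N(d₁) = 0.6064

0.6064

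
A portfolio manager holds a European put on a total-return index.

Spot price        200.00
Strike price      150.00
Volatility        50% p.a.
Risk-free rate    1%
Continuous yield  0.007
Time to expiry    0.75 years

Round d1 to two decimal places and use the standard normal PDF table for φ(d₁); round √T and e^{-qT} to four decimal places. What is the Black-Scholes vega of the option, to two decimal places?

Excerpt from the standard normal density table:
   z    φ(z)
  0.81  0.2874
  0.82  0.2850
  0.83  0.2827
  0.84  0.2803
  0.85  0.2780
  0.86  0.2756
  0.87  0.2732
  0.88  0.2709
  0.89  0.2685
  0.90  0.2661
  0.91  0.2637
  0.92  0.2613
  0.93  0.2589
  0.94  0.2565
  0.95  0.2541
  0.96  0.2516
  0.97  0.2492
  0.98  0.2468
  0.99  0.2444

σ√T = 0.5·√0.75 = 0.4330
d₁ = [ln(200/150) + (0.01 − 0.007 + ½·0.5²)·0.75] / (σ√T) = (0.2877 + 0.0960) / 0.4330 = 0.8861 which rounds to 0.89
√T = √0.75 = 0.8660
φ(d₁) = φ(0.89) = 0.2685
e^(−qT) = e^(−0.007·0.75) = 0.9948
vega = S·e^(−qT)·φ(d₁)·√T = 200·0.9948·0.2685·0.8660 = 46.2624

46.26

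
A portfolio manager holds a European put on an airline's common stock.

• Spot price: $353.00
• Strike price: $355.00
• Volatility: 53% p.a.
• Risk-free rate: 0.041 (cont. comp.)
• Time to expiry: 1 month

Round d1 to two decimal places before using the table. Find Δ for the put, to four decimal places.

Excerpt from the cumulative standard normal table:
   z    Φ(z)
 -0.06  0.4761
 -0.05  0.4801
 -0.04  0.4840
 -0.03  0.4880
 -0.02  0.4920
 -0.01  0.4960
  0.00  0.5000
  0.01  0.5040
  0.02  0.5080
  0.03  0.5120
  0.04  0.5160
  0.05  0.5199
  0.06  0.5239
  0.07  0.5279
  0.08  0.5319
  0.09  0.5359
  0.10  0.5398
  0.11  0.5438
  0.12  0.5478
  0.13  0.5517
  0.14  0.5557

-0.4761

σ√T = 0.53·√0.08333 = 0.1530
d₁ = [ln(353/355) + (0.041 + ½·0.53²)·0.08333] / (σ√T) = (-0.0056 + 0.0151) / 0.1530 = 0.0619 ≈ 0.06
N(d₁) = N(0.06) = 0.5239
Δ_put = N(d₁) − 1 = 0.5239 − 1 = -0.4761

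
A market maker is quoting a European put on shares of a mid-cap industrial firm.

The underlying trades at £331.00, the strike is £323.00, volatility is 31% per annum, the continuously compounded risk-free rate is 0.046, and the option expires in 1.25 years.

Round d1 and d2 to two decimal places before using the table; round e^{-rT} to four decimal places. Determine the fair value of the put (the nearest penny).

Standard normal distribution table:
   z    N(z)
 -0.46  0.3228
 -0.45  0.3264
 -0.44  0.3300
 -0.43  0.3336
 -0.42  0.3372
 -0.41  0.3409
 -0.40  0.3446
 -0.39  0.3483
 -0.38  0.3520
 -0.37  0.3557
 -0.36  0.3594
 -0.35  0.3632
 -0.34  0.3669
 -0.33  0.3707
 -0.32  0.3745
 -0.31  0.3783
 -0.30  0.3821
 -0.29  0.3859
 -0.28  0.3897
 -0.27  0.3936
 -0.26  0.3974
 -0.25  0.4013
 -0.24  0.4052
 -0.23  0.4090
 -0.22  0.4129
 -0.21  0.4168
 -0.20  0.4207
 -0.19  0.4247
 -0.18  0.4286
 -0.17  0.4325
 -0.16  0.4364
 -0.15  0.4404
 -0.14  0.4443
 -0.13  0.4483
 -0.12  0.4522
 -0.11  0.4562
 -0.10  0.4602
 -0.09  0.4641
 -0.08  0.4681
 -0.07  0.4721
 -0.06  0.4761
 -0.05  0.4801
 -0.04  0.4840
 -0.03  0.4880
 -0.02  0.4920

£32.35

T = 1.25;  σ√T = 0.3466
d₁ = [ln(331/323) + (0.046 + 0.31²/2)·1.25] / 0.3466 = [0.0245 + 0.1176] / 0.3466 = 0.4098 ⇒ 0.41
d₂ = d₁ − σ√T = 0.4098 − 0.3466 = 0.0632 ⇒ 0.06
exp(−rT) = exp(−0.046·1.25) = 0.9441
N(−d₂) = N(-0.06) = 0.4761;  N(−d₁) = N(-0.41) = 0.3409
P = 323·0.9441·0.4761 − 331·0.3409 = 145.1840 − 112.8379 = 32.3461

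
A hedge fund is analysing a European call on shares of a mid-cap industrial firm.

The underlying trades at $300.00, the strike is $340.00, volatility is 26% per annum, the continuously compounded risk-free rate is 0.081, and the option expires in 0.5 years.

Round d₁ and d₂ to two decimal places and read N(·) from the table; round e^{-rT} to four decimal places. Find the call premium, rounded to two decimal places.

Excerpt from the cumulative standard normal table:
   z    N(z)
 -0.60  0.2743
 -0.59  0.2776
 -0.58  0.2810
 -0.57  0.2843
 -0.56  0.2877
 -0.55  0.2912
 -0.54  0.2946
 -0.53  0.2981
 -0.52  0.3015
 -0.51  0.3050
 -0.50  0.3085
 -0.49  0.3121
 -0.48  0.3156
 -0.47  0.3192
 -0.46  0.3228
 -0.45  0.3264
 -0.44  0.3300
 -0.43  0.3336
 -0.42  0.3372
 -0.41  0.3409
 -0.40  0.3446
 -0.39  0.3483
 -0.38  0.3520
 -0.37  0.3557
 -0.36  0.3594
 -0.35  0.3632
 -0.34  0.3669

$11.63

σ√T = 0.26 × 0.7071 = 0.1838
d₁ = [ln(300/340) + (0.081 + ½·0.26²)·0.5] / (σ√T) = (-0.1252 + 0.0574) / 0.1838 = -0.3686 ⇒ -0.37
d₂ = -0.3686 − 0.1838 = -0.5524 ⇒ -0.55
e^(−rT) = e^(−0.081·0.5) = 0.9603
N(d₁) = N(-0.37) = 0.3557;  N(d₂) = N(-0.55) = 0.2912
C = 300·0.3557 − 340·0.9603·0.2912 = 106.7100 − 95.0774 = 11.6326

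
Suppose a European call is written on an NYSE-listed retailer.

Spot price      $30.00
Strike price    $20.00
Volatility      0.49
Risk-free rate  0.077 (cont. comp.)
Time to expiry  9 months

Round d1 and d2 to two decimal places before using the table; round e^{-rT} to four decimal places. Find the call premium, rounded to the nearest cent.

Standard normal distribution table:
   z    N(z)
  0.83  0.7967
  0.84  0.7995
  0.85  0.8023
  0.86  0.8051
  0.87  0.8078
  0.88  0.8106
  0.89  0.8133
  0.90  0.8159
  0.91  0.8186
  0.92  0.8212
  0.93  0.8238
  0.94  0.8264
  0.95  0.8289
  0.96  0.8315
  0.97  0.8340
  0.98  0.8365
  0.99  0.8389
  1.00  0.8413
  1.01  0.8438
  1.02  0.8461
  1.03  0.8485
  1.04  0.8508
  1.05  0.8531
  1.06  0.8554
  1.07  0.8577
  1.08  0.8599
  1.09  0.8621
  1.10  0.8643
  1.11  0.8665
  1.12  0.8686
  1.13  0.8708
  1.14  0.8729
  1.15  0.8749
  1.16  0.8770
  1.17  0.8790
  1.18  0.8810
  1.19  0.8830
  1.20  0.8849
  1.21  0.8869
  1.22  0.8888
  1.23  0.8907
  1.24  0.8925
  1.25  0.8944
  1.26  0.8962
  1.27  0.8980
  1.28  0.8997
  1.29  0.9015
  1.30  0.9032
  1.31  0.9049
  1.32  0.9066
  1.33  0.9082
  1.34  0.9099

$11.79

σ√T = 0.49·√0.75 = 0.4244
ln(S/K) + (r + σ²/2)T = ln(30/20) + (0.077 + 0.49²/2)·0.75 = 0.4055 + 0.1478 = 0.5533
d₁ = 0.5533 / 0.4244 = 1.3038 → 1.30
d₂ = d₁ − σ√T = 1.3038 − 0.4244 = 0.8794 → 0.88
exp(−rT) = exp(−0.077·0.75) = 0.9439
C = 30·N(1.30) − 20·0.9439·N(0.88) = 30·0.9032 − 20·0.9439·0.8106 = 27.0960 − 15.3025 = 11.7935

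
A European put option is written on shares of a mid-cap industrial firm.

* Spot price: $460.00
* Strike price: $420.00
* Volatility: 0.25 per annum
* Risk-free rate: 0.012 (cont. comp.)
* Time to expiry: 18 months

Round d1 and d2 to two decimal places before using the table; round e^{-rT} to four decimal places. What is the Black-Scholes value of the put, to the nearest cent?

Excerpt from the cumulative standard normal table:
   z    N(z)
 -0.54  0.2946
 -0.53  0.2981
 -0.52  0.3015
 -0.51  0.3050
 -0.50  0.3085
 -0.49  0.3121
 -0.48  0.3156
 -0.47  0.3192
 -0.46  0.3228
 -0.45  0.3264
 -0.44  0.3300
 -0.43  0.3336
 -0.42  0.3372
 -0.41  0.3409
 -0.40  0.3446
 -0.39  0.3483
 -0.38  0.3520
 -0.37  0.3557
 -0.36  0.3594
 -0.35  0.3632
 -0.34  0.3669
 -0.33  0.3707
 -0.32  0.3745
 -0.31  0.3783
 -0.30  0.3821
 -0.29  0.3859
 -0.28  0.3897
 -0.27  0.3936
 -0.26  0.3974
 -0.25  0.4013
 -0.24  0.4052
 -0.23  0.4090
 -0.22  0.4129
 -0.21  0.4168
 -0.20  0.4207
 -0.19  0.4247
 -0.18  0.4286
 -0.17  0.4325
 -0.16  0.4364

σ√T = 0.25·√1.5 = 0.3062
ln(S/K) + (r + σ²/2)T = ln(460/420) + (0.012 + 0.25²/2)·1.5 = 0.0910 + 0.0649 = 0.1558
d₁ = 0.1558 / 0.3062 = 0.5090 ≈ 0.51
d₂ = d₁ − σ√T = 0.5090 − 0.3062 = 0.2028 ≈ 0.20
exp(−rT) = exp(−0.012·1.5) = 0.9822
N(−d₂) = N(-0.20) = 0.4207;  N(−d₁) = N(-0.51) = 0.3050
P = 420·0.9822·0.4207 − 460·0.3050 = 173.5488 − 140.3000 = 33.2488

$33.25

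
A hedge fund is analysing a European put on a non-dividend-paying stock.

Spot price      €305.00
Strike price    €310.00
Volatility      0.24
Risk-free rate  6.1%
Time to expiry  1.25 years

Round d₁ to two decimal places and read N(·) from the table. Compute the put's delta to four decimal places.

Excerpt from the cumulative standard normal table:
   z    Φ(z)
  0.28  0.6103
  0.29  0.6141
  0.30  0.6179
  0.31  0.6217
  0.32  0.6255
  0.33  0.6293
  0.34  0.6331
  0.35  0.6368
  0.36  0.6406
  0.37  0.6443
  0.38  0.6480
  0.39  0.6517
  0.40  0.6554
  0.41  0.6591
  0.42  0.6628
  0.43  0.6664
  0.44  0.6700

σ√T = 0.24 × 1.1180 = 0.2683
d₁ = [ln(305/310) + (0.061 + 0.24²/2)·1.25] / 0.2683 = [-0.0163 + 0.1122] / 0.2683 = 0.3577 → 0.36
N(d₁) = N(0.36) = 0.6406
Δ_put = N(d₁) − 1 = 0.6406 − 1 = -0.3594

-0.3594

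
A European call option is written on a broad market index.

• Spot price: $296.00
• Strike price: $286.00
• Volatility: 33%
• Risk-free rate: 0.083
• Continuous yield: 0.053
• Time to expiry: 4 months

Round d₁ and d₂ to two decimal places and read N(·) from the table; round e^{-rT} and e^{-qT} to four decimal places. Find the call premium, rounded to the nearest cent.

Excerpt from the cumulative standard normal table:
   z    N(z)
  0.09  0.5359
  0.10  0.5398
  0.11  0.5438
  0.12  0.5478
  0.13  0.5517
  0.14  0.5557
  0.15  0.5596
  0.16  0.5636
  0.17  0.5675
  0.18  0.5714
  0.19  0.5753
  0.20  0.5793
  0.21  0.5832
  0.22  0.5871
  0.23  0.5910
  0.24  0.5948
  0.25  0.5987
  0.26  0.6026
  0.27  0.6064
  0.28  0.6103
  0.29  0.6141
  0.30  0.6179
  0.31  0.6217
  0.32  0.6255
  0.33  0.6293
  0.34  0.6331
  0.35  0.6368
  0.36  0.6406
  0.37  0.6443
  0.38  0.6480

σ√T = 0.33·√0.3333 = 0.1905
d₁ = [ln(296/286) + (0.083 − 0.053 + ½·0.33²)·0.3333] / (σ√T) = (0.0344 + 0.0282) / 0.1905 = 0.3281 → 0.33
d₂ = 0.3281 − 0.1905 = 0.1376 → 0.14
e^(−qT) = e^(−0.053·0.3333) = 0.9825;  e^(−rT) = e^(−0.083·0.3333) = 0.9727
N(d₁) = N(0.33) = 0.6293;  N(d₂) = N(0.14) = 0.5557
C = 296·0.9825·0.6293 − 286·0.9727·0.5557 = 183.0130 − 154.5914 = 28.4216

$28.42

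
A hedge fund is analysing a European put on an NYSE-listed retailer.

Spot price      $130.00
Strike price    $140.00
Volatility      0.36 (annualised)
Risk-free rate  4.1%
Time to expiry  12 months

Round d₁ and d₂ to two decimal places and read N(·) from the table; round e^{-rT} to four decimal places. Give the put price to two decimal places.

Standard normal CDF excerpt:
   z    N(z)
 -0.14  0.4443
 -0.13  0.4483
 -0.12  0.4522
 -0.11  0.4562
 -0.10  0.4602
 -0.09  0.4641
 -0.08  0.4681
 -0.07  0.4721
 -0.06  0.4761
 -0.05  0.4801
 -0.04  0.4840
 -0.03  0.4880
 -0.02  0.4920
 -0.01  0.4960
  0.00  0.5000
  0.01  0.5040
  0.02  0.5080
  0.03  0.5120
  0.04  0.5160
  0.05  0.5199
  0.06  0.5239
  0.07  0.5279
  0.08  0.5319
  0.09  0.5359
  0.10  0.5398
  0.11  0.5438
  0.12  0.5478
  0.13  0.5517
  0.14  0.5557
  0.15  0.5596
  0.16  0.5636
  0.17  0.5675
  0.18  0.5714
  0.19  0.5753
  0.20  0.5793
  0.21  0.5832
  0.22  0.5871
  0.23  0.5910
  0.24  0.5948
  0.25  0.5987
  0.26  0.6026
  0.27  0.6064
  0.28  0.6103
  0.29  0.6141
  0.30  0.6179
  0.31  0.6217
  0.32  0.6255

$21.15

σ√T = 0.36·√1 = 0.3600
ln(S/K) + (r + σ²/2)T = ln(130/140) + (0.041 + 0.36²/2)·1 = -0.0741 + 0.1058 = 0.0317
d₁ = 0.0317 / 0.3600 = 0.0880 ≈ 0.09
d₂ = d₁ − σ√T = 0.0880 − 0.3600 = -0.2720 ≈ -0.27
e^(−rT) = e^(−0.041·1) = 0.9598
N(−d₂) = N(0.27) = 0.6064;  N(−d₁) = N(-0.09) = 0.4641
P = 140·0.9598·0.6064 − 130·0.4641 = 81.4832 − 60.3330 = 21.1502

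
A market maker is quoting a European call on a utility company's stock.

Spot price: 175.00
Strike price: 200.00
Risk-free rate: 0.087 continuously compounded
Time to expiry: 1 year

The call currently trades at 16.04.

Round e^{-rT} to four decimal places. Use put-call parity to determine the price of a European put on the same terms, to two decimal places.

24.38

e^(−rT) = e^(−0.087·1) = 0.9167
Put-call parity: C − P = S − K·e^(−rT) = 175 − 200·0.9167 = 175 − 183.3400 = -8.3400
P = C − (C − P) = 16.04 − (-8.3400) = 24.3800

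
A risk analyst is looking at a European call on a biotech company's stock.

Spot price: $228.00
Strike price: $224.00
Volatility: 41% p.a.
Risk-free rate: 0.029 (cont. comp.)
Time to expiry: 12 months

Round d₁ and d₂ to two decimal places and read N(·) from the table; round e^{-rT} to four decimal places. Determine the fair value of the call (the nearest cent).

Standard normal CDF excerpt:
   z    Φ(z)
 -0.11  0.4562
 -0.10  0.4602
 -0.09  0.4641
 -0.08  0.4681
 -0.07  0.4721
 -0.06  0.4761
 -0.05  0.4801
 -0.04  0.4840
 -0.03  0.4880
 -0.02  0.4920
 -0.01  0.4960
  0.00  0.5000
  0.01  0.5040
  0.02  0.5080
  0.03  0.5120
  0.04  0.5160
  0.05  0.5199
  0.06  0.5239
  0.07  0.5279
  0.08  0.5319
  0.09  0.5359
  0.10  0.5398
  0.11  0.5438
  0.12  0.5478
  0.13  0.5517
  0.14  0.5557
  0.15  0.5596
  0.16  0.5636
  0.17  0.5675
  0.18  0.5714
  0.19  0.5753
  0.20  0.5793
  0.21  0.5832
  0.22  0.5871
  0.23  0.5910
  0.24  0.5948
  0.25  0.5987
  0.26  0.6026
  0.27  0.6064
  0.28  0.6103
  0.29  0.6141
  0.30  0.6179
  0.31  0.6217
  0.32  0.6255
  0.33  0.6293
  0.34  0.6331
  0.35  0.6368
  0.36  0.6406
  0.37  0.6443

$41.63

σ√T = 0.41·√1 = 0.4100
d₁ = [ln(228/224) + (0.029 + 0.41²/2)·1] / 0.4100 = [0.0177 + 0.1130] / 0.4100 = 0.3189 → 0.32
d₂ = d₁ − σ√T = 0.3189 − 0.4100 = -0.0911 → -0.09
exp(−rT) = exp(−0.029·1) = 0.9714
N(d₁) = N(0.32) = 0.6255;  N(d₂) = N(-0.09) = 0.4641
C = 228·0.6255 − 224·0.9714·0.4641 = 142.6140 − 100.9852 = 41.6288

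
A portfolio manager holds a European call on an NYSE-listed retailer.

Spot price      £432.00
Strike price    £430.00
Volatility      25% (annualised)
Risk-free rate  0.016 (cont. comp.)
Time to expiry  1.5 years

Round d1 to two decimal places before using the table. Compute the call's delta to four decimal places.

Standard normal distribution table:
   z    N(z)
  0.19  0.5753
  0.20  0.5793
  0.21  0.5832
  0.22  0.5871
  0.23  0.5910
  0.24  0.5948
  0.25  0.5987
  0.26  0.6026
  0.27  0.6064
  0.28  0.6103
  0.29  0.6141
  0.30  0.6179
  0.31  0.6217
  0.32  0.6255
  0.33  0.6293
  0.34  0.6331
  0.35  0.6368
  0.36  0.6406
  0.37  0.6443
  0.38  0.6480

σ√T = 0.25 × 1.2247 = 0.3062
d₁ = [ln(432/430) + (0.016 + 0.25²/2)·1.5] / 0.3062 = [0.0046 + 0.0709] / 0.3062 = 0.2466 which rounds to 0.25
N(d₁) = N(0.25) = 0.5987
Δ_call = N(d₁) = 0.5987

0.5987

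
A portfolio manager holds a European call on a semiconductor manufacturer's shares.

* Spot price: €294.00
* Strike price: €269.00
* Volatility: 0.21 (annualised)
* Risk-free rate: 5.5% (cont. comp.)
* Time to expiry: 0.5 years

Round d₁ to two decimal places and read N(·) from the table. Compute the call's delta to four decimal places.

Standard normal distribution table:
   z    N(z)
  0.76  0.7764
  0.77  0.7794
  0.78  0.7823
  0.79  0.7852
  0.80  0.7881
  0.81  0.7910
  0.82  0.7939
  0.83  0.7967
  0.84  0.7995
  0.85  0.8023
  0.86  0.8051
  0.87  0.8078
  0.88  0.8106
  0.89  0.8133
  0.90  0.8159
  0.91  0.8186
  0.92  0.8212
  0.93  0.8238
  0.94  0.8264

0.8051

T = 0.5;  σ√T = 0.1485
ln(S/K) + (r + σ²/2)T = ln(294/269) + (0.055 + 0.21²/2)·0.5 = 0.0889 + 0.0385 = 0.1274
d₁ = 0.1274 / 0.1485 = 0.8579 ⇒ 0.86
N(d₁) = N(0.86) = 0.8051
Δ_call = N(d₁) = 0.8051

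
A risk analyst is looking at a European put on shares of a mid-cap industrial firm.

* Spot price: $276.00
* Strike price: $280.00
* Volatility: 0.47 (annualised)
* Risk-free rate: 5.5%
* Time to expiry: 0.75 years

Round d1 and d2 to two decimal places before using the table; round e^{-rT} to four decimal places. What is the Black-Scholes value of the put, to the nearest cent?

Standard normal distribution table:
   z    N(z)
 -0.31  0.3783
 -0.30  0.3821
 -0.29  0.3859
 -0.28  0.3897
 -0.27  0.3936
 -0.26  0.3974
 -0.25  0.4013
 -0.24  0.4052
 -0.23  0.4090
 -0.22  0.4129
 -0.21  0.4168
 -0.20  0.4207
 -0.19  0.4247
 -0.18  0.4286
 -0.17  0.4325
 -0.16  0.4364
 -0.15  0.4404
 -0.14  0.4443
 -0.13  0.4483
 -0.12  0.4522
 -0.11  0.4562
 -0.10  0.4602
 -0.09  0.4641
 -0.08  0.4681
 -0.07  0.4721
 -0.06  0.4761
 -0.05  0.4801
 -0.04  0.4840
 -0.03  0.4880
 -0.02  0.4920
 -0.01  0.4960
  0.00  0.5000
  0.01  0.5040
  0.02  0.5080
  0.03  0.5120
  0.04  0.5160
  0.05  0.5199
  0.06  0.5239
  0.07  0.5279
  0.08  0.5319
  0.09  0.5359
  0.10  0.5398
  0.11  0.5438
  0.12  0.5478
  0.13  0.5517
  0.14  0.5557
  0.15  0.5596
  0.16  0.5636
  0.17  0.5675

$40.68

σ√T = 0.47 × 0.8660 = 0.4070
ln(S/K) + (r + σ²/2)T = ln(276/280) + (0.055 + 0.47²/2)·0.75 = -0.0144 + 0.1241 = 0.1097
d₁ = 0.1097 / 0.4070 = 0.2695 ⇒ 0.27
d₂ = d₁ − σ√T = 0.2695 − 0.4070 = -0.1375 ⇒ -0.14
exp(−rT) = exp(−0.055·0.75) = 0.9596
N(−d₂) = N(0.14) = 0.5557;  N(−d₁) = N(-0.27) = 0.3936
P = 280·0.9596·0.5557 − 276·0.3936 = 149.3099 − 108.6336 = 40.6763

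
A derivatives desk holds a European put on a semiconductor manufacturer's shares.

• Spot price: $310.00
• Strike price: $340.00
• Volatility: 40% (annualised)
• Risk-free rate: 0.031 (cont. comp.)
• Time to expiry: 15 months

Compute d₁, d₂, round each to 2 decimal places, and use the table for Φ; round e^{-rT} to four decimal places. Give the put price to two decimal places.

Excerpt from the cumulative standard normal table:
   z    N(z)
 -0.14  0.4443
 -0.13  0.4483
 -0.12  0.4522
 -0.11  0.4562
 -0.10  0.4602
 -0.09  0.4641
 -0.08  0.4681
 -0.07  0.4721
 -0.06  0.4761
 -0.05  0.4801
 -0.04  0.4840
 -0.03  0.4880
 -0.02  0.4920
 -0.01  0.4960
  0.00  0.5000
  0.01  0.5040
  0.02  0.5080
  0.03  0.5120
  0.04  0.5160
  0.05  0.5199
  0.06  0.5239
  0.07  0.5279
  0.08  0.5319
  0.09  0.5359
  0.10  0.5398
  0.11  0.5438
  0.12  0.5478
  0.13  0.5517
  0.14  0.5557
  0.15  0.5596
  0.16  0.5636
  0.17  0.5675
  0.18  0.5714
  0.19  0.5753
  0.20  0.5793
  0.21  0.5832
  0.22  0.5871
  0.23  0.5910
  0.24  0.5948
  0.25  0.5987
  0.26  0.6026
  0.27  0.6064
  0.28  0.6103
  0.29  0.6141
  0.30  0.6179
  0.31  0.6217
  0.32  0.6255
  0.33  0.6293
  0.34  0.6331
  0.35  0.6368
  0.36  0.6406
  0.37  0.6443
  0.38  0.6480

$64.41

σ√T = 0.4 × 1.1180 = 0.4472
d₁ = [ln(310/340) + (0.031 + 0.4²/2)·1.25] / 0.4472 = [-0.0924 + 0.1388] / 0.4472 = 0.1037 → 0.10
d₂ = d₁ − σ√T = 0.1037 − 0.4472 = -0.3435 → -0.34
exp(−rT) = exp(−0.031·1.25) = 0.9620
P = 340·0.9620·N(0.34) − 310·N(-0.10) = 340·0.9620·0.6331 − 310·0.4602 = 207.0743 − 142.6620 = 64.4123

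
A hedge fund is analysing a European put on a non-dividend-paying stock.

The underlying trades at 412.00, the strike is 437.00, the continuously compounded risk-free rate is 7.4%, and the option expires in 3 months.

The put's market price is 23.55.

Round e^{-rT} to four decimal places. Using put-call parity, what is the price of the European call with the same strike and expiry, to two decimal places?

e^(−rT) = e^(−0.074·0.25) = 0.9817
Put-call parity: C − P = S − K·e^(−rT) = 412 − 437·0.9817 = 412 − 429.0029 = -17.0029
C = P + (C − P) = 23.55 + (-17.0029) = 6.5471

6.55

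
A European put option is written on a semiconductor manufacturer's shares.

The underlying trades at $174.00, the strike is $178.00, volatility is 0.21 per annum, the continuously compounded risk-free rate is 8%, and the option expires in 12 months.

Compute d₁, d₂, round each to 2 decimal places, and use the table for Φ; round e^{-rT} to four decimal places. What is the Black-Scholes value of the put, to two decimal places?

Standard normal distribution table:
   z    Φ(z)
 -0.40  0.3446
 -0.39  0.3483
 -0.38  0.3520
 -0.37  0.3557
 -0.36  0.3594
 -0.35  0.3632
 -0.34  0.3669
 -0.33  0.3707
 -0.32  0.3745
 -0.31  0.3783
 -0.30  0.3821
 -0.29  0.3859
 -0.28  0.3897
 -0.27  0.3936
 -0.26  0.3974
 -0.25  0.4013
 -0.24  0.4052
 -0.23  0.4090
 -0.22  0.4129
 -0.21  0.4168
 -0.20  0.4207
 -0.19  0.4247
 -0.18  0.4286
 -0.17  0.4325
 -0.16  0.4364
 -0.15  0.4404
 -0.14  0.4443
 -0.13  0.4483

$9.82

T = 1;  σ√T = 0.2100
d₁ = [ln(174/178) + (0.08 + 0.21²/2)·1] / 0.2100 = [-0.0227 + 0.1021] / 0.2100 = 0.3777 ⇒ 0.38
d₂ = d₁ − σ√T = 0.3777 − 0.2100 = 0.1677 ⇒ 0.17
exp(−rT) = exp(−0.08·1) = 0.9231
N(−d₂) = N(-0.17) = 0.4325;  N(−d₁) = N(-0.38) = 0.3520
P = 178·0.9231·0.4325 − 174·0.3520 = 71.0649 − 61.2480 = 9.8169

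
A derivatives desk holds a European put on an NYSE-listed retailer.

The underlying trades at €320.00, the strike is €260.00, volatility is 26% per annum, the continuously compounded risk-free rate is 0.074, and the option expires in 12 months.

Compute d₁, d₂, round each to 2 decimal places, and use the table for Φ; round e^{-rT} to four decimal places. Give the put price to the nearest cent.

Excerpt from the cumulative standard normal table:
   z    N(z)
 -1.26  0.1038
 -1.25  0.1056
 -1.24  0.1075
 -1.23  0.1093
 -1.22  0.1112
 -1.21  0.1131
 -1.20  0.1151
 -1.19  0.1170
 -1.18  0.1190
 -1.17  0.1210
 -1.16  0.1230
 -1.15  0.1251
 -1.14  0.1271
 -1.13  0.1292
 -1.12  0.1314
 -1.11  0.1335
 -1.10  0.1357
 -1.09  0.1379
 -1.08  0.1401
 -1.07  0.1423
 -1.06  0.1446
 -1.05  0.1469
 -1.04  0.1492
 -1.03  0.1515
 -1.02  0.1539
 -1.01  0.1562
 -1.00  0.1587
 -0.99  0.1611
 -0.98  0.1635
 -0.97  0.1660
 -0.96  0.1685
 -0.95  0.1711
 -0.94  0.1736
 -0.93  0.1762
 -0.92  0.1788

T = 1;  σ√T = 0.2600
d₁ = [ln(320/260) + (0.074 + ½·0.26²)·1] / (σ√T) = (0.2076 + 0.1078) / 0.2600 = 1.2132 which rounds to 1.21
d₂ = 1.2132 − 0.2600 = 0.9532 which rounds to 0.95
e^(−rT) = e^(−0.074·1) = 0.9287
N(−d₂) = N(-0.95) = 0.1711;  N(−d₁) = N(-1.21) = 0.1131
P = 260·0.9287·0.1711 − 320·0.1131 = 41.3141 − 36.1920 = 5.1221

€5.12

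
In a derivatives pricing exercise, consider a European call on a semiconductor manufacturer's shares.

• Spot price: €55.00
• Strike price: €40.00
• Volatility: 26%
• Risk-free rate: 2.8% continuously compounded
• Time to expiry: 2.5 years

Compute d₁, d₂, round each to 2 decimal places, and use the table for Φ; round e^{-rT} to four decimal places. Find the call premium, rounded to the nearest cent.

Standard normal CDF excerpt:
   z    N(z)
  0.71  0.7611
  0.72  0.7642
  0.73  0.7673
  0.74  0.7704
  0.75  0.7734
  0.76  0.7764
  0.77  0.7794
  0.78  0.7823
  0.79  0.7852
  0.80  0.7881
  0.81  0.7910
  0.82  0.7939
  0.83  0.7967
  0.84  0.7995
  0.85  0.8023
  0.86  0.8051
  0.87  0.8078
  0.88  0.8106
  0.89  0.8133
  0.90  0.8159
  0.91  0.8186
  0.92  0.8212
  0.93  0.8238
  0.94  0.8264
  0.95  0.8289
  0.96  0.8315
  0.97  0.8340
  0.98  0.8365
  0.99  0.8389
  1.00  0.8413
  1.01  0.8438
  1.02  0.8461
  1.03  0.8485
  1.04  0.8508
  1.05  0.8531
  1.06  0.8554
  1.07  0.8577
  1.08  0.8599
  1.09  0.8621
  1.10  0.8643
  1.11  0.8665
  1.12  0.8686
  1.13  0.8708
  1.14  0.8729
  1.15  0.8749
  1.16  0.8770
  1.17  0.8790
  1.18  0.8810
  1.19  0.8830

T = 2.5;  σ√T = 0.4111
d₁ = [ln(55/40) + (0.028 + ½·0.26²)·2.5] / (σ√T) = (0.3185 + 0.1545) / 0.4111 = 1.1505 → 1.15
d₂ = 1.1505 − 0.4111 = 0.7394 → 0.74
exp(−rT) = exp(−0.028·2.5) = 0.9324
N(d₁) = N(1.15) = 0.8749;  N(d₂) = N(0.74) = 0.7704
C = 55·0.8749 − 40·0.9324·0.7704 = 48.1195 − 28.7328 = 19.3867

€19.39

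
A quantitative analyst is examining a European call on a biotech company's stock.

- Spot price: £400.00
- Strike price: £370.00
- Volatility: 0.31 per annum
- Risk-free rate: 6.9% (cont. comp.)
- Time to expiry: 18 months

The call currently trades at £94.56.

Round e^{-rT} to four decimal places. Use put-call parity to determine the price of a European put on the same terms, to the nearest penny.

£28.19

exp(−rT) = exp(−0.069·1.5) = 0.9017
Put-call parity: C − P = S − K·e^(−rT) = 400 − 370·0.9017 = 400 − 333.6290 = 66.3710
P = C − (C − P) = 94.56 − (66.3710) = 28.1890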